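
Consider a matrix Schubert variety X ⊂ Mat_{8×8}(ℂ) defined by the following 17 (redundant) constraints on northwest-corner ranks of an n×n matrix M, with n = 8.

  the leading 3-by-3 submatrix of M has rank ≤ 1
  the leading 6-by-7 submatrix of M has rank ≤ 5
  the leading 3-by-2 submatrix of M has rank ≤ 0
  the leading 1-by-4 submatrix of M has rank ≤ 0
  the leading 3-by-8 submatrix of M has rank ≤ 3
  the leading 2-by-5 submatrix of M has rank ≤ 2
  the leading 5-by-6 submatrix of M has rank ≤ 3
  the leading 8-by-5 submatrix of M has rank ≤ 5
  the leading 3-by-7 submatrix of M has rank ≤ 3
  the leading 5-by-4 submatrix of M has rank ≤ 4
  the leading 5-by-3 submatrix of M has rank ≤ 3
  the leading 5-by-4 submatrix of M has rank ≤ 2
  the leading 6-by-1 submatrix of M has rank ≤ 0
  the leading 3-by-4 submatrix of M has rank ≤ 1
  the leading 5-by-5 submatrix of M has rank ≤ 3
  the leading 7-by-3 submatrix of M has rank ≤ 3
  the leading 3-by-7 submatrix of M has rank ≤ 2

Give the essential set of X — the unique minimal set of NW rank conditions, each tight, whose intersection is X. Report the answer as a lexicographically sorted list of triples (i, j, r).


Rank table r_w(8×8) implied by the 17 constraints:

  0 | 0 | 0 | 0 | 1 | 1 | 1 | 1
  0 | 0 | 1 | 1 | 2 | 2 | 2 | 2
  0 | 0 | 1 | 1 | 2 | 2 | 2 | 3
  0 | 1 | 2 | 2 | 3 | 3 | 3 | 4
  0 | 1 | 2 | 2 | 3 | 3 | 4 | 5
  0 | 1 | 2 | 3 | 4 | 4 | 5 | 6
  1 | 2 | 3 | 4 | 5 | 5 | 6 | 7
  1 | 2 | 3 | 4 | 5 | 6 | 7 | 8

giving w = (5, 3, 8, 2, 7, 4, 1, 6) via Δ²R.

7 SE-corners of the 16-cell Rothe diagram give Ess(w):

[(1, 4, 0), (3, 2, 0), (3, 4, 1), (3, 7, 2), (5, 4, 2), (5, 6, 3), (6, 1, 0)]


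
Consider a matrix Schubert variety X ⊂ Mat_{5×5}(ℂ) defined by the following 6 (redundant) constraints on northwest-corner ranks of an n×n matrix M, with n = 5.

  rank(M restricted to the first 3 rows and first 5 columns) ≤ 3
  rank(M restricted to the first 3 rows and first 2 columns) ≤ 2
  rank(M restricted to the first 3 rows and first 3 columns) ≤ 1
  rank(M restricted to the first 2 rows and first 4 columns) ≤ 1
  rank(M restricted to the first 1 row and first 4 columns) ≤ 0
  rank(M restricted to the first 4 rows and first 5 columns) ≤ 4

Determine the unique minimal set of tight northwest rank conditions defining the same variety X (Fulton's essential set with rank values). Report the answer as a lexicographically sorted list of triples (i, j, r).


The tightest implied rank at each (i,j), from the 6 conditions:

  R[1]: 0 0 0 0 1
  R[2]: 1 1 1 1 2
  R[3]: 1 1 1 2 3
  R[4]: 1 2 2 3 4
  R[5]: 1 2 3 4 5

so w = (5, 1, 4, 2, 3).

ℓ(w)=6; the 2 essential cells (i,j,r):

[(1, 4, 0), (3, 3, 1)]


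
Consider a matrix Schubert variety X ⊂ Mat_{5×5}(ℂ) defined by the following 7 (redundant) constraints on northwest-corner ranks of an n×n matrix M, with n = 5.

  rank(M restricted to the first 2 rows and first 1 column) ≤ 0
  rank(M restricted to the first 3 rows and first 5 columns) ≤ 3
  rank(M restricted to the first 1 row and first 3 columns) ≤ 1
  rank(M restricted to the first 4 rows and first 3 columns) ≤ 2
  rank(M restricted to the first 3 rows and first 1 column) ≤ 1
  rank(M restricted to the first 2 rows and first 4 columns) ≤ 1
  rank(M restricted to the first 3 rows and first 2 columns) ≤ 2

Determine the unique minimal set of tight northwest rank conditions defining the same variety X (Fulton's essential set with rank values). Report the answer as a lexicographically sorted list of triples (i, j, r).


The tightest implied rank at each (i,j), from the 7 conditions:

  R[1]: 0 1 1 1 1
  R[2]: 0 1 1 1 2
  R[3]: 1 2 2 2 3
  R[4]: 1 2 2 3 4
  R[5]: 1 2 3 4 5

the unique w with this rank table is (2, 5, 1, 4, 3).

Rothe diagram D(w) (5 cells), 3 SE-corners (essential conditions):

[(2, 1, 0), (2, 4, 1), (4, 3, 2)]


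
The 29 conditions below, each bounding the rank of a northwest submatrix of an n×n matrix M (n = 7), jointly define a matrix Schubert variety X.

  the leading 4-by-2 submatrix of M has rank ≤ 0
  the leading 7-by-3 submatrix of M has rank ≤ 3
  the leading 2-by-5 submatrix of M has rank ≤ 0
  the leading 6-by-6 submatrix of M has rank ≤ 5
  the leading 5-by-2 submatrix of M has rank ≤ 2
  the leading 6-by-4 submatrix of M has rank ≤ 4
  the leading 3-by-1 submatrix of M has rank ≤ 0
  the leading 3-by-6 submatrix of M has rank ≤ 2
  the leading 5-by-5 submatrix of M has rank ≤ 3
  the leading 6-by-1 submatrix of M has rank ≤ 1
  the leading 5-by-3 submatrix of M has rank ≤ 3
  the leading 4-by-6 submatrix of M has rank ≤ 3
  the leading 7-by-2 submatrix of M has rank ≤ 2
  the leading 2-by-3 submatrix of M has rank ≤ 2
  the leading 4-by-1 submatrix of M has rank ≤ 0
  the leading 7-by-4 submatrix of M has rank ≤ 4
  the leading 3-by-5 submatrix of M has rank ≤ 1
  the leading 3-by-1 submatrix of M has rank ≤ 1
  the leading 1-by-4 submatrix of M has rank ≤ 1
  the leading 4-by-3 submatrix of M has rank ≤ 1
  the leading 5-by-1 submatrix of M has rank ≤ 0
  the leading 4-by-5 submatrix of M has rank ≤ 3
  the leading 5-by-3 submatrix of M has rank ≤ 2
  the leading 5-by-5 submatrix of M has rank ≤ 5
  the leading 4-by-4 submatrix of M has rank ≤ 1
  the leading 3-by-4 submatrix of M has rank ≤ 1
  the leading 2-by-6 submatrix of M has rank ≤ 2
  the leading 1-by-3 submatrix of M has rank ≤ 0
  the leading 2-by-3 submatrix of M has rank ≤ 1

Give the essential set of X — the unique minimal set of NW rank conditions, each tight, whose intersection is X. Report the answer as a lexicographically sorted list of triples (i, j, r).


Computing R[i][j] = min implied NW-rank bound (n=7, 29 conditions):

  R[1]: 0 0 0 0 0 1 1
  R[2]: 0 0 0 0 0 1 2
  R[3]: 0 0 1 1 1 2 3
  R[4]: 0 0 1 1 2 3 4
  R[5]: 0 1 2 2 3 4 5
  R[6]: 1 2 3 3 4 5 6
  R[7]: 1 2 3 4 5 6 7

hence w(1..7) = (6, 7, 3, 5, 2, 1, 4).

D(w) has 16 cells with 4 SE-corners; essential set:

[(2, 5, 0), (4, 2, 0), (4, 4, 1), (5, 1, 0)]


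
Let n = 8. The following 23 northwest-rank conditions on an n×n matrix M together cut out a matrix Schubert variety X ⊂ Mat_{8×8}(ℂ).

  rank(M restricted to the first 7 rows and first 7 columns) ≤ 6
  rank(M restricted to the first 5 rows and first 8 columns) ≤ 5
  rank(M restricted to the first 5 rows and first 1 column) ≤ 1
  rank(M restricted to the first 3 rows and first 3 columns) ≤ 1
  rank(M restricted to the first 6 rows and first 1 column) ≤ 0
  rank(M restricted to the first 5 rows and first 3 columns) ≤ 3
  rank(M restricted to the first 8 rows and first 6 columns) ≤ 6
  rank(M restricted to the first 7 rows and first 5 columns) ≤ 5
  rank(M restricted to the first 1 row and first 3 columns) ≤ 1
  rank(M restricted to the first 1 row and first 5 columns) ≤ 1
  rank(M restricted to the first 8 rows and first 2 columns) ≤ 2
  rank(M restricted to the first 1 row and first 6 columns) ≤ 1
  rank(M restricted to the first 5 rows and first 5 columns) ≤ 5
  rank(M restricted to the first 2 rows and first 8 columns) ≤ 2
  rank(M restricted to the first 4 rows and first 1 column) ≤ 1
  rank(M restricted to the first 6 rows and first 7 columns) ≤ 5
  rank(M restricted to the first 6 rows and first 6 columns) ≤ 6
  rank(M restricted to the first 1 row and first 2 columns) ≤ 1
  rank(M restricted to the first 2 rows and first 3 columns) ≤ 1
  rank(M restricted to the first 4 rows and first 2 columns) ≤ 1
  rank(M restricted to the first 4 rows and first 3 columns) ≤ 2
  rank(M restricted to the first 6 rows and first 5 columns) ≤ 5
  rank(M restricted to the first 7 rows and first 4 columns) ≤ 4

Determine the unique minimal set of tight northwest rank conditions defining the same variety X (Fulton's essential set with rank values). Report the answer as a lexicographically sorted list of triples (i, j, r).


Propagating the 23 rank bounds to every northwest block:

  R[1]: 0 | 1 | 1 | 1 | 1 | 1 | 1 | 1
  R[2]: 0 | 1 | 1 | 2 | 2 | 2 | 2 | 2
  R[3]: 0 | 1 | 1 | 2 | 3 | 3 | 3 | 3
  R[4]: 0 | 1 | 2 | 3 | 4 | 4 | 4 | 4
  R[5]: 0 | 1 | 2 | 3 | 4 | 5 | 5 | 5
  R[6]: 0 | 1 | 2 | 3 | 4 | 5 | 5 | 6
  R[7]: 1 | 2 | 3 | 4 | 5 | 6 | 6 | 7
  R[8]: 1 | 2 | 3 | 4 | 5 | 6 | 7 | 8

hence w(1..8) = (2, 4, 5, 3, 6, 8, 1, 7).

Fulton essential set (3 of the 9 Rothe cells):

[(3, 3, 1), (6, 1, 0), (6, 7, 5)]


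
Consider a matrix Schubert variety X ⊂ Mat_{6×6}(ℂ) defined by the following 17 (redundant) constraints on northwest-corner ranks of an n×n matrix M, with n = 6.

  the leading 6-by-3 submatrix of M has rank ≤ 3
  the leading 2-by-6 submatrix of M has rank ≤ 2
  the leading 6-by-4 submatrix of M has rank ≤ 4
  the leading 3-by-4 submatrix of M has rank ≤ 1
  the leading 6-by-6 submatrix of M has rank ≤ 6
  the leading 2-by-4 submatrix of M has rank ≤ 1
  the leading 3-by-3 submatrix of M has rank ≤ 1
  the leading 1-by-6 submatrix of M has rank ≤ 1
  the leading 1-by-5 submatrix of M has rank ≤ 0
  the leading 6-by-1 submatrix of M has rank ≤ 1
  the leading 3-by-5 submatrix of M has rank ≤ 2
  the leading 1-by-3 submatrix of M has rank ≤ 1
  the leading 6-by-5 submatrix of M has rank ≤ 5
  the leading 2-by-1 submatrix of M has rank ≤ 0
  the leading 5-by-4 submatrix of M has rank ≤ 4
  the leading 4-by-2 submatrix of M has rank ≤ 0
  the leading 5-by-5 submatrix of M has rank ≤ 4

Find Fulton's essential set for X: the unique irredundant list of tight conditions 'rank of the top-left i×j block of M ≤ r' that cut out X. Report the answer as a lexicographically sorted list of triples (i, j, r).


The tightest implied rank at each (i,j), from the 17 conditions:

  row 1: 0 0 0 0 0 1
  row 2: 0 0 1 1 1 2
  row 3: 0 0 1 1 2 3
  row 4: 0 0 1 2 3 4
  row 5: 1 1 2 3 4 5
  row 6: 1 2 3 4 5 6

second differences of R give the permutation w = (6, 3, 5, 4, 1, 2).

ℓ(w)=12; the 3 essential cells (i,j,r):

[(1, 5, 0), (3, 4, 1), (4, 2, 0)]


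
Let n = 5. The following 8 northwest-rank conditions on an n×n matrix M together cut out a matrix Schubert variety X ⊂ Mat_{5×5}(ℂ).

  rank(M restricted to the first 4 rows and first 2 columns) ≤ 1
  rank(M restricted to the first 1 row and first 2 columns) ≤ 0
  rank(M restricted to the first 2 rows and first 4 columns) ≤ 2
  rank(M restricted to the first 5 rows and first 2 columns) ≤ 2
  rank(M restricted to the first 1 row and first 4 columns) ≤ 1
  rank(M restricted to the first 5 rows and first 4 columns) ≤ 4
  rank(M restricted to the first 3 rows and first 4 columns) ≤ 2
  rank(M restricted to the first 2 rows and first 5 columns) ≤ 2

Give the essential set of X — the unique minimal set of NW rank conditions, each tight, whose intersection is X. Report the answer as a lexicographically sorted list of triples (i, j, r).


Computing R[i][j] = min implied NW-rank bound (n=5, 8 conditions):

  row 1: 0, 0, 1, 1, 1
  row 2: 1, 1, 2, 2, 2
  row 3: 1, 1, 2, 2, 3
  row 4: 1, 1, 2, 3, 4
  row 5: 1, 2, 3, 4, 5

giving w = (3, 1, 5, 4, 2) via Δ²R.

Rothe diagram D(w) (5 cells), 3 SE-corners (essential conditions):

[(1, 2, 0), (3, 4, 2), (4, 2, 1)]


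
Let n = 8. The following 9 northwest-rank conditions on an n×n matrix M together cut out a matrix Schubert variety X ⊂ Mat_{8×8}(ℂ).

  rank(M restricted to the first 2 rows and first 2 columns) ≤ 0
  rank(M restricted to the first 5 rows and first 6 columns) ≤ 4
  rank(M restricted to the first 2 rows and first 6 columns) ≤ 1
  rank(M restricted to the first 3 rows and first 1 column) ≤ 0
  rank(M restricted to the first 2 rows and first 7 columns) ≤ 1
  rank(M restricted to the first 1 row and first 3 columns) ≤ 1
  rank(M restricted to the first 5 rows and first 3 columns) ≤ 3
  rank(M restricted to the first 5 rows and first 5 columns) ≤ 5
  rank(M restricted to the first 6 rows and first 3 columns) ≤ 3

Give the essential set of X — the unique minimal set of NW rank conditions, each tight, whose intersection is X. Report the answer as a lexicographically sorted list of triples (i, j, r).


Reconstructing r_w from the 9 given conditions:

  i=1: 0 0 1 1 1 1 1 1
  i=2: 0 0 1 1 1 1 1 2
  i=3: 0 1 2 2 2 2 2 3
  i=4: 1 2 3 3 3 3 3 4
  i=5: 1 2 3 4 4 4 4 5
  i=6: 1 2 3 4 5 5 5 6
  i=7: 1 2 3 4 5 6 6 7
  i=8: 1 2 3 4 5 6 7 8

the unique w with this rank table is (3, 8, 2, 1, 4, 5, 6, 7).

|D(w)|=9, |Ess(w)|=3:

[(2, 2, 0), (2, 7, 1), (3, 1, 0)]


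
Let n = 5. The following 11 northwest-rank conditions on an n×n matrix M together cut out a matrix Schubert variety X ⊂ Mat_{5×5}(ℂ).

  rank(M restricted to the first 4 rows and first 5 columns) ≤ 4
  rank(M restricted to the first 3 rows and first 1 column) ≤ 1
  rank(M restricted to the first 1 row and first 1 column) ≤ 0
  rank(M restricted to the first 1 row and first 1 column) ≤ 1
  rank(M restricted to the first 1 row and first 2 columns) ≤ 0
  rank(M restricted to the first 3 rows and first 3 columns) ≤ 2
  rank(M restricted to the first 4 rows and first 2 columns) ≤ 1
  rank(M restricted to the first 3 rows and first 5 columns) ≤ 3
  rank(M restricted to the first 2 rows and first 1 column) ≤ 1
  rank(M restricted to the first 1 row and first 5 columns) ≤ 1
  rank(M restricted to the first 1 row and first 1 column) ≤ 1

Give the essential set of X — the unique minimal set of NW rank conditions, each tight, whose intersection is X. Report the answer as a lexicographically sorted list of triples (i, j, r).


Reconstructing r_w from the 11 given conditions:

  0 | 0 | 1 | 1 | 1
  1 | 1 | 2 | 2 | 2
  1 | 1 | 2 | 3 | 3
  1 | 1 | 2 | 3 | 4
  1 | 2 | 3 | 4 | 5

so w = (3, 1, 4, 5, 2).

Rothe diagram D(w) (4 cells), 2 SE-corners (essential conditions):

[(1, 2, 0), (4, 2, 1)]


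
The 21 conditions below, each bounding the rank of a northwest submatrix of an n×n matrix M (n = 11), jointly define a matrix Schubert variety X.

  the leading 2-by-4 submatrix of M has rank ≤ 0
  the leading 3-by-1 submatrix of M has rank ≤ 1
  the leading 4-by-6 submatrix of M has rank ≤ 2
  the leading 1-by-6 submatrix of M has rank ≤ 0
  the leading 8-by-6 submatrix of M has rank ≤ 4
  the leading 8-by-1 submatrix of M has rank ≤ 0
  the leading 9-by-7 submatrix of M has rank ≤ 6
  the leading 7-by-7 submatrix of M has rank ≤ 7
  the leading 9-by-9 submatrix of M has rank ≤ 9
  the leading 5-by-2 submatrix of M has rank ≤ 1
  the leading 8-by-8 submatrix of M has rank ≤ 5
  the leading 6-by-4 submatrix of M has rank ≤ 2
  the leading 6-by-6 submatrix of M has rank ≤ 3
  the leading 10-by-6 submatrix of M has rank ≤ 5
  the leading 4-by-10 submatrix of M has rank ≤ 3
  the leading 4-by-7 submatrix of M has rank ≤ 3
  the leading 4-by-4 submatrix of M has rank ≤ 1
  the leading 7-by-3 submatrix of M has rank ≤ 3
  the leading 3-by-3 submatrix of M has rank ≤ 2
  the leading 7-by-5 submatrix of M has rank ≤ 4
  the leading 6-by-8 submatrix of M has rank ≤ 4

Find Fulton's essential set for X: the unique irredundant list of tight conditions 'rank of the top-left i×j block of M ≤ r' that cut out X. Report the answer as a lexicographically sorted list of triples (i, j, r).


Propagating the 21 rank bounds to every northwest block:

  0 | 0 | 0 | 0 | 0 | 0 | 1 | 1 | 1 | 1 | 1
  0 | 0 | 0 | 0 | 1 | 1 | 2 | 2 | 2 | 2 | 2
  0 | 1 | 1 | 1 | 2 | 2 | 3 | 3 | 3 | 3 | 3
  0 | 1 | 1 | 1 | 2 | 2 | 3 | 3 | 3 | 3 | 4
  0 | 1 | 2 | 2 | 3 | 3 | 4 | 4 | 4 | 4 | 5
  0 | 1 | 2 | 2 | 3 | 3 | 4 | 4 | 5 | 5 | 6
  0 | 1 | 2 | 3 | 4 | 4 | 5 | 5 | 6 | 6 | 7
  0 | 1 | 2 | 3 | 4 | 4 | 5 | 5 | 6 | 7 | 8
  1 | 2 | 3 | 4 | 5 | 5 | 6 | 6 | 7 | 8 | 9
  1 | 2 | 3 | 4 | 5 | 5 | 6 | 7 | 8 | 9 | 10
  1 | 2 | 3 | 4 | 5 | 6 | 7 | 8 | 9 | 10 | 11

so w = (7, 5, 2, 11, 3, 9, 4, 10, 1, 8, 6).

Rothe diagram D(w) (28 cells), 12 SE-corners (essential conditions):

[(1, 6, 0), (2, 4, 0), (4, 4, 1), (4, 6, 2), (4, 10, 3), (6, 4, 2), (6, 6, 3), (6, 8, 4), (8, 1, 0), (8, 6, 4), (8, 8, 5), (10, 6, 5)]


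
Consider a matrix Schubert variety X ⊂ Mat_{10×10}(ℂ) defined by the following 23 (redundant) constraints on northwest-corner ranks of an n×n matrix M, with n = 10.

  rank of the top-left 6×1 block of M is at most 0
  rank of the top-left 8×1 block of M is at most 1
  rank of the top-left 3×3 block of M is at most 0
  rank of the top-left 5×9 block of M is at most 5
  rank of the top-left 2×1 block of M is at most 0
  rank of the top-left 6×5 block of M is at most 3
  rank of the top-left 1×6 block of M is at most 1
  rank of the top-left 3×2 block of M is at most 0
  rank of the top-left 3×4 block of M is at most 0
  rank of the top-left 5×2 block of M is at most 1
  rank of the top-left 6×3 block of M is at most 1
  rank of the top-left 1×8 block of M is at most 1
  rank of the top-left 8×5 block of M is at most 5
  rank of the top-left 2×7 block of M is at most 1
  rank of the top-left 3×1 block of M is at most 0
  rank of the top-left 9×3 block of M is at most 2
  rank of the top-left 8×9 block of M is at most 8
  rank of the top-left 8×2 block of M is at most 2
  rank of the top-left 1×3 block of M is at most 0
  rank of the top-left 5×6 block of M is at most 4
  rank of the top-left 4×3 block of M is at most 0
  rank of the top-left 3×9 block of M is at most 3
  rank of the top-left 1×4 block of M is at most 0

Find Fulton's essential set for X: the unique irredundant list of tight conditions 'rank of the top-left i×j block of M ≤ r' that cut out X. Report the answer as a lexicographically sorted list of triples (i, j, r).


The tightest implied rank at each (i,j), from the 23 conditions:

  row 1: 0 | 0 | 0 | 0 | 1 | 1 | 1 | 1 | 1 | 1
  row 2: 0 | 0 | 0 | 0 | 1 | 1 | 1 | 2 | 2 | 2
  row 3: 0 | 0 | 0 | 0 | 1 | 2 | 2 | 3 | 3 | 3
  row 4: 0 | 0 | 0 | 1 | 2 | 3 | 3 | 4 | 4 | 4
  row 5: 0 | 1 | 1 | 2 | 3 | 4 | 4 | 5 | 5 | 5
  row 6: 0 | 1 | 1 | 2 | 3 | 4 | 5 | 6 | 6 | 6
  row 7: 1 | 2 | 2 | 3 | 4 | 5 | 6 | 7 | 7 | 7
  row 8: 1 | 2 | 2 | 3 | 4 | 5 | 6 | 7 | 8 | 8
  row 9: 1 | 2 | 2 | 3 | 4 | 5 | 6 | 7 | 8 | 9
  row 10: 1 | 2 | 3 | 4 | 5 | 6 | 7 | 8 | 9 | 10

reading off 1-entries of Δ²R: w = (5, 8, 6, 4, 2, 7, 1, 9, 10, 3).

D(w) has 22 cells with 6 SE-corners; essential set:

[(2, 7, 1), (3, 4, 0), (4, 3, 0), (6, 1, 0), (6, 3, 1), (9, 3, 2)]


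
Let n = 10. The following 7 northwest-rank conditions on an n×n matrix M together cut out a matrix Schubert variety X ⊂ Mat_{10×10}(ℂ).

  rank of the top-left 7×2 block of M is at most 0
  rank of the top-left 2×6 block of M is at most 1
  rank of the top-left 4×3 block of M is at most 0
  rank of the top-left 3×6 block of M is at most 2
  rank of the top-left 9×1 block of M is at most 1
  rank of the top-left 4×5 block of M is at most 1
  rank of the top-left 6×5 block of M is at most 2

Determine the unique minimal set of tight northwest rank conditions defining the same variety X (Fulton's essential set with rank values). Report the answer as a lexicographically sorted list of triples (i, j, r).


Rank table r_w(10×10) implied by the 7 constraints:

  0, 0, 0, 1, 1, 1, 1, 1, 1, 1
  0, 0, 0, 1, 1, 1, 2, 2, 2, 2
  0, 0, 0, 1, 1, 2, 3, 3, 3, 3
  0, 0, 0, 1, 1, 2, 3, 4, 4, 4
  0, 0, 1, 2, 2, 3, 4, 5, 5, 5
  0, 0, 1, 2, 2, 3, 4, 5, 6, 6
  0, 0, 1, 2, 3, 4, 5, 6, 7, 7
  1, 1, 2, 3, 4, 5, 6, 7, 8, 8
  1, 2, 3, 4, 5, 6, 7, 8, 9, 9
  1, 2, 3, 4, 5, 6, 7, 8, 9, 10

second differences of R give the permutation w = (4, 7, 6, 8, 3, 9, 5, 1, 2, 10).

5 SE-corners of the 23-cell Rothe diagram give Ess(w):

[(2, 6, 1), (4, 3, 0), (4, 5, 1), (6, 5, 2), (7, 2, 0)]


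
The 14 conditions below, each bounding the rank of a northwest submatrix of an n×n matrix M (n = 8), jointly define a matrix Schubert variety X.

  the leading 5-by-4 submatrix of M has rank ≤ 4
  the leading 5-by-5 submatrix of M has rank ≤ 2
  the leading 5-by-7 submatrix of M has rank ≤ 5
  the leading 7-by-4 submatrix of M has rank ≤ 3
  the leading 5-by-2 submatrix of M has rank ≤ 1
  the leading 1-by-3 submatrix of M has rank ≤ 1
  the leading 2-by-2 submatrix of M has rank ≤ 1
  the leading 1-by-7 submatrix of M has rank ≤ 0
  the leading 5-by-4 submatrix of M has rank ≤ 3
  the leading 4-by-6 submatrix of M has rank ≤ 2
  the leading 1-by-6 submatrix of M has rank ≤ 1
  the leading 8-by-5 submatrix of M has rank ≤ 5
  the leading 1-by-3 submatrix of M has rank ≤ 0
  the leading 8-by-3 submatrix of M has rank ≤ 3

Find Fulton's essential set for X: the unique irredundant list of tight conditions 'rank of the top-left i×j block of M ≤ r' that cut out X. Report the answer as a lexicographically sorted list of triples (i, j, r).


Recovering R(i,j) via the rank-extension bound from the 14 conditions:

  i=1: 0 | 0 | 0 | 0 | 0 | 0 | 0 | 1
  i=2: 1 | 1 | 1 | 1 | 1 | 1 | 1 | 2
  i=3: 1 | 1 | 2 | 2 | 2 | 2 | 2 | 3
  i=4: 1 | 1 | 2 | 2 | 2 | 2 | 3 | 4
  i=5: 1 | 1 | 2 | 2 | 2 | 3 | 4 | 5
  i=6: 1 | 2 | 3 | 3 | 3 | 4 | 5 | 6
  i=7: 1 | 2 | 3 | 3 | 4 | 5 | 6 | 7
  i=8: 1 | 2 | 3 | 4 | 5 | 6 | 7 | 8

so w = (8, 1, 3, 7, 6, 2, 5, 4).

ℓ(w)=16; the 5 essential cells (i,j,r):

[(1, 7, 0), (4, 6, 2), (5, 2, 1), (5, 5, 2), (7, 4, 3)]


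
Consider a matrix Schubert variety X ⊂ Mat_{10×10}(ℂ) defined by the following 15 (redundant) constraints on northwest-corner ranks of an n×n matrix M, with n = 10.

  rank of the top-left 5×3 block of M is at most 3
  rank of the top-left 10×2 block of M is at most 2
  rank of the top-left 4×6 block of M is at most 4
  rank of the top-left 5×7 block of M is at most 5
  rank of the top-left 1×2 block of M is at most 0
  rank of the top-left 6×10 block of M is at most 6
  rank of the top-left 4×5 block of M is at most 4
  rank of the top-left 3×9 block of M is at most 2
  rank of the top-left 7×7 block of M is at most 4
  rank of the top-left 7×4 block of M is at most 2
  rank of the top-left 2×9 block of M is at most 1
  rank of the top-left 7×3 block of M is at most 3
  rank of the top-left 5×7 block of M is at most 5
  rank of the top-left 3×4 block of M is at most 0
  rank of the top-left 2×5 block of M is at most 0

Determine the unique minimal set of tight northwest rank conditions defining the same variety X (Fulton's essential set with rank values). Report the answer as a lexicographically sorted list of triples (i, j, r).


The tightest implied rank at each (i,j), from the 15 conditions:

  0, 0, 0, 0, 0, 1, 1, 1, 1, 1
  0, 0, 0, 0, 0, 1, 1, 1, 1, 2
  0, 0, 0, 0, 1, 2, 2, 2, 2, 3
  1, 1, 1, 1, 2, 3, 3, 3, 3, 4
  1, 2, 2, 2, 3, 4, 4, 4, 4, 5
  1, 2, 2, 2, 3, 4, 4, 5, 5, 6
  1, 2, 2, 2, 3, 4, 4, 5, 6, 7
  1, 2, 3, 3, 4, 5, 5, 6, 7, 8
  1, 2, 3, 4, 5, 6, 6, 7, 8, 9
  1, 2, 3, 4, 5, 6, 7, 8, 9, 10

giving w = (6, 10, 5, 1, 2, 8, 9, 3, 4, 7) via Δ²R.

Fulton essential set (5 of the 23 Rothe cells):

[(2, 5, 0), (2, 9, 1), (3, 4, 0), (7, 4, 2), (7, 7, 4)]


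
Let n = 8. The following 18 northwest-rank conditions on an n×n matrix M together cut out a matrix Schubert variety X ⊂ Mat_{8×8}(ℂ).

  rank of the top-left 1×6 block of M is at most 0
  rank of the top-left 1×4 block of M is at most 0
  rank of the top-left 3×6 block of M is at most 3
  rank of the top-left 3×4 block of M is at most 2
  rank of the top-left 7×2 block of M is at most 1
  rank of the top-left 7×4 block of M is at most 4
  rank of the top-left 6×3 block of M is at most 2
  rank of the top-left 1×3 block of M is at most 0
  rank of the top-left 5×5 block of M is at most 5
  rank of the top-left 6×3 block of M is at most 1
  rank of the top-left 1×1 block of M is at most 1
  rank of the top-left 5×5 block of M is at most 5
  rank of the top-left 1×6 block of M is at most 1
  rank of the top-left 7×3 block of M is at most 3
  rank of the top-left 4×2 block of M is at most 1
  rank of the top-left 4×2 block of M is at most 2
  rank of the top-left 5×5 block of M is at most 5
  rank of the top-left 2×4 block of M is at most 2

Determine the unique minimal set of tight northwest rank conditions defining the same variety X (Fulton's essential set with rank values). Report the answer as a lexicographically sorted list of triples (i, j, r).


The tightest implied rank at each (i,j), from the 18 conditions:

  i=1: 0  0  0  0  0  0  1  1
  i=2: 1  1  1  1  1  1  2  2
  i=3: 1  1  1  2  2  2  3  3
  i=4: 1  1  1  2  3  3  4  4
  i=5: 1  1  1  2  3  4  5  5
  i=6: 1  1  1  2  3  4  5  6
  i=7: 1  1  2  3  4  5  6  7
  i=8: 1  2  3  4  5  6  7  8

giving w = (7, 1, 4, 5, 6, 8, 3, 2) via Δ²R.

Rothe diagram D(w) (15 cells), 3 SE-corners (essential conditions):

[(1, 6, 0), (6, 3, 1), (7, 2, 1)]


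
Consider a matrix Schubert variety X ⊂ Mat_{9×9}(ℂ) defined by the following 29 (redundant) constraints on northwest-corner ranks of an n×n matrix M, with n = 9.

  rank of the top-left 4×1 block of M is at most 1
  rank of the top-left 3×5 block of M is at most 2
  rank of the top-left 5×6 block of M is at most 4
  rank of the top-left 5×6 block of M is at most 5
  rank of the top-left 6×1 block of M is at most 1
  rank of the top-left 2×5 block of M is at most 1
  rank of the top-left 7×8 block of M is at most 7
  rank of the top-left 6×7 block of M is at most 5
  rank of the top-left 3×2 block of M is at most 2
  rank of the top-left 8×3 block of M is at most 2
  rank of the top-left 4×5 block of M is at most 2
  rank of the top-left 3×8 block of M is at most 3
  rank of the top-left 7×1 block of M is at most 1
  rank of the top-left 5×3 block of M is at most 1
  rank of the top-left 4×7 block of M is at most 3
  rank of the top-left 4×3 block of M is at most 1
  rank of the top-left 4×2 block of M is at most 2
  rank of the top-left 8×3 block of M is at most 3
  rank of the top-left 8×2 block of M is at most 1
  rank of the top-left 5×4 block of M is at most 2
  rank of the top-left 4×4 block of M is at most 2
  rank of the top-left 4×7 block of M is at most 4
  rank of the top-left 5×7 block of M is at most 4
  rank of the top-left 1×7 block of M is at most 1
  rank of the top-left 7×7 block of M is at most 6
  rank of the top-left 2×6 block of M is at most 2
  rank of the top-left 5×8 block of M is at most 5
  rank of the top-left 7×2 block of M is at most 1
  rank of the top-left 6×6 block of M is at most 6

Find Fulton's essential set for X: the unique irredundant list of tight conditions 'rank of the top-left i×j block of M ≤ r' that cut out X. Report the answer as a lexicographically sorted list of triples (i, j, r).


Recovering R(i,j) via the rank-extension bound from the 29 conditions:

  i=1: 1  1  1  1  1  1  1  1  1
  i=2: 1  1  1  1  1  2  2  2  2
  i=3: 1  1  1  2  2  3  3  3  3
  i=4: 1  1  1  2  2  3  3  4  4
  i=5: 1  1  1  2  3  4  4  5  5
  i=6: 1  1  2  3  4  5  5  6  6
  i=7: 1  1  2  3  4  5  6  7  7
  i=8: 1  1  2  3  4  5  6  7  8
  i=9: 1  2  3  4  5  6  7  8  9

reading off 1-entries of Δ²R: w = (1, 6, 4, 8, 5, 3, 7, 9, 2).

5 SE-corners of the 15-cell Rothe diagram give Ess(w):

[(2, 5, 1), (4, 5, 2), (4, 7, 3), (5, 3, 1), (8, 2, 1)]


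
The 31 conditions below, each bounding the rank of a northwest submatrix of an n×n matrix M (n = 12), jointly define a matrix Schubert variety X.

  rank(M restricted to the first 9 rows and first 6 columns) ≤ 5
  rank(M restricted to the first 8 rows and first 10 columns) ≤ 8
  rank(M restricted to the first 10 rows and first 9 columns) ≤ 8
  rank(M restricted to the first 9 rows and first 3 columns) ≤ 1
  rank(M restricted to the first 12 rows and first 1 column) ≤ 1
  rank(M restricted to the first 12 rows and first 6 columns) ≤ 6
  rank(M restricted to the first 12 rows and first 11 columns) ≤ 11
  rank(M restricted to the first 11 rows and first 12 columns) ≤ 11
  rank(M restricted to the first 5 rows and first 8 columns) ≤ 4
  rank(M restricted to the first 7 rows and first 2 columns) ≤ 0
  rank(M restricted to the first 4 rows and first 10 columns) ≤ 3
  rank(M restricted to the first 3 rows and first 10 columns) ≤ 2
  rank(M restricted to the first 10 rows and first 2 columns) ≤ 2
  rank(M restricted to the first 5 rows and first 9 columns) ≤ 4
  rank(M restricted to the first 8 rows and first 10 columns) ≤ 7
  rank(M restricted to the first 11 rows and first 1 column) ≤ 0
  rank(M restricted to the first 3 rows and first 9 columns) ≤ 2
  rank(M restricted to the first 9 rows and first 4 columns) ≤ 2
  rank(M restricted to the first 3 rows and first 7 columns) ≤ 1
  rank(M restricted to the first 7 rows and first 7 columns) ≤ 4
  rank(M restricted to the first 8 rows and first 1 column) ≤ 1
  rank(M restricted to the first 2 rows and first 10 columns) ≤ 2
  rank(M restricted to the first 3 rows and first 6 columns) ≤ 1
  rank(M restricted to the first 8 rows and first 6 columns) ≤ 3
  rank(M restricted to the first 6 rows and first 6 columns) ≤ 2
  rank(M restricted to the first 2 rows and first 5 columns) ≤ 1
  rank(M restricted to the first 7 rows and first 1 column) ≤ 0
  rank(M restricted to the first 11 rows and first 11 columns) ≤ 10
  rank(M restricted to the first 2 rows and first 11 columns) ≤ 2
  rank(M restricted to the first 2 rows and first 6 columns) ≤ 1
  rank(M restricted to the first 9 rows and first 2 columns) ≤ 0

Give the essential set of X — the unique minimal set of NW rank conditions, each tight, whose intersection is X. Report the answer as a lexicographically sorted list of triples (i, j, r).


Reconstructing r_w from the 31 given conditions:

  R[1]: 0  0  1  1  1  1  1  1  1  1  1  1
  R[2]: 0  0  1  1  1  1  1  2  2  2  2  2
  R[3]: 0  0  1  1  1  1  1  2  2  2  3  3
  R[4]: 0  0  1  2  2  2  2  3  3  3  4  4
  R[5]: 0  0  1  2  2  2  3  4  4  4  5  5
  R[6]: 0  0  1  2  2  2  3  4  5  5  6  6
  R[7]: 0  0  1  2  3  3  4  5  6  6  7  7
  R[8]: 0  0  1  2  3  3  4  5  6  7  8  8
  R[9]: 0  0  1  2  3  4  5  6  7  8  9  9
  R[10]: 0  1  2  3  4  5  6  7  8  9  10  10
  R[11]: 0  1  2  3  4  5  6  7  8  9  10  11
  R[12]: 1  2  3  4  5  6  7  8  9  10  11  12

the unique w with this rank table is (3, 8, 11, 4, 7, 9, 5, 10, 6, 2, 12, 1).

ℓ(w)=35; the 6 essential cells (i,j,r):

[(3, 7, 1), (3, 10, 2), (6, 6, 2), (8, 6, 3), (9, 2, 0), (11, 1, 0)]


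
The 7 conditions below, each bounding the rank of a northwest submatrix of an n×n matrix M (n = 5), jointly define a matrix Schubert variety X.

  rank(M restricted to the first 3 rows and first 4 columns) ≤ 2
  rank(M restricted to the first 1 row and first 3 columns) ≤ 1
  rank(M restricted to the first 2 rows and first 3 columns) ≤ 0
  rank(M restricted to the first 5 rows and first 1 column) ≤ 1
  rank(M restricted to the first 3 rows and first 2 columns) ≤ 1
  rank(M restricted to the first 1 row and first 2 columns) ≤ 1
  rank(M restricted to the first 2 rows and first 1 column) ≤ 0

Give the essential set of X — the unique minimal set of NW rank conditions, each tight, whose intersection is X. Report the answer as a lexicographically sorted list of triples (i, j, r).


Computing R[i][j] = min implied NW-rank bound (n=5, 7 conditions):

  R[1]: 0 0 0 1 1
  R[2]: 0 0 0 1 2
  R[3]: 1 1 1 2 3
  R[4]: 1 2 2 3 4
  R[5]: 1 2 3 4 5

so w = (4, 5, 1, 2, 3).

Fulton essential set (1 of the 6 Rothe cells):

[(2, 3, 0)]


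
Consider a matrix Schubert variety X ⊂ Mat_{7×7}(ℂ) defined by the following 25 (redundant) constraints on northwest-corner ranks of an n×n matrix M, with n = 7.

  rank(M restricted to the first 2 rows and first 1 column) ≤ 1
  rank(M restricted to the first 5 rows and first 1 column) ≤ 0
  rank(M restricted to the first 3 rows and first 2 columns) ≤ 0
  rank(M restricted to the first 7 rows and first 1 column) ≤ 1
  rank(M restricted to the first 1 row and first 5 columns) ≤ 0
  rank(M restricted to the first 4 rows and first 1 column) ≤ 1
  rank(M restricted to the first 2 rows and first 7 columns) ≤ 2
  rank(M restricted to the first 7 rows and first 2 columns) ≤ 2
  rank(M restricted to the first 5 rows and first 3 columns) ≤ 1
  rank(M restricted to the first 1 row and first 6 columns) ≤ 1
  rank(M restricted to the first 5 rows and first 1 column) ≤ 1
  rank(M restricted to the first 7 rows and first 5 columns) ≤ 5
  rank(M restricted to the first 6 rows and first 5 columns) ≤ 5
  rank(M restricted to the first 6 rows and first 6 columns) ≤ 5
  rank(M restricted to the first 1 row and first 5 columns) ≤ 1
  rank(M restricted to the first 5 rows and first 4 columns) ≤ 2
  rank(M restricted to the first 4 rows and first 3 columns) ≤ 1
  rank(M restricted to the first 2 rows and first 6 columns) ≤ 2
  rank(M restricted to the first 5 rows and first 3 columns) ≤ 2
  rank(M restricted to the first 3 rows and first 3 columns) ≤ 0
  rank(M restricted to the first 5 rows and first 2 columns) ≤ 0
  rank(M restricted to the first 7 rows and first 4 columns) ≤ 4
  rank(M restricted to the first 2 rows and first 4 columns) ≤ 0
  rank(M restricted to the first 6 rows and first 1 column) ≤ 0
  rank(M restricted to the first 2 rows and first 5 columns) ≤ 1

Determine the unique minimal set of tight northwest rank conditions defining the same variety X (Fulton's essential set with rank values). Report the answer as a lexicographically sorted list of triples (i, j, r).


Reconstructing r_w from the 25 given conditions:

  R[1]: 0 0 0 0 0 1 1
  R[2]: 0 0 0 0 1 2 2
  R[3]: 0 0 0 1 2 3 3
  R[4]: 0 0 1 2 3 4 4
  R[5]: 0 0 1 2 3 4 5
  R[6]: 0 1 2 3 4 5 6
  R[7]: 1 2 3 4 5 6 7

hence w(1..7) = (6, 5, 4, 3, 7, 2, 1).

5 SE-corners of the 17-cell Rothe diagram give Ess(w):

[(1, 5, 0), (2, 4, 0), (3, 3, 0), (5, 2, 0), (6, 1, 0)]


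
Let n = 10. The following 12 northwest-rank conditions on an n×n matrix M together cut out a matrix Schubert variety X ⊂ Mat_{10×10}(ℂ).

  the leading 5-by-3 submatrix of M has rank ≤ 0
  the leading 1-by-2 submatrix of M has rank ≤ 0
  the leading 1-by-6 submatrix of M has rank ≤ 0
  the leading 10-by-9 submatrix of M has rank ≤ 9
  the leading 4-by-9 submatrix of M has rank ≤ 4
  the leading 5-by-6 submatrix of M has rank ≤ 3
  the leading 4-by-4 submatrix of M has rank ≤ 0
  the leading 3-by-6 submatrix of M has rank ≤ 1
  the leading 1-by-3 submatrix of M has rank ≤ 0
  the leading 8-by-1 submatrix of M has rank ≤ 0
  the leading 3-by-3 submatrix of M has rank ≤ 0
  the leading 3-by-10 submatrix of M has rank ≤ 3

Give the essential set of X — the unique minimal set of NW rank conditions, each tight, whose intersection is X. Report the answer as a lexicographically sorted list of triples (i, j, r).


Rank table r_w(10×10) implied by the 12 constraints:

  i=1: 0  0  0  0  0  0  1  1  1  1
  i=2: 0  0  0  0  1  1  2  2  2  2
  i=3: 0  0  0  0  1  1  2  3  3  3
  i=4: 0  0  0  0  1  2  3  4  4  4
  i=5: 0  0  0  1  2  3  4  5  5  5
  i=6: 0  1  1  2  3  4  5  6  6  6
  i=7: 0  1  2  3  4  5  6  7  7  7
  i=8: 0  1  2  3  4  5  6  7  8  8
  i=9: 1  2  3  4  5  6  7  8  9  9
  i=10: 1  2  3  4  5  6  7  8  9  10

giving w = (7, 5, 8, 6, 4, 2, 3, 9, 1, 10) via Δ²R.

5 SE-corners of the 25-cell Rothe diagram give Ess(w):

[(1, 6, 0), (3, 6, 1), (4, 4, 0), (5, 3, 0), (8, 1, 0)]


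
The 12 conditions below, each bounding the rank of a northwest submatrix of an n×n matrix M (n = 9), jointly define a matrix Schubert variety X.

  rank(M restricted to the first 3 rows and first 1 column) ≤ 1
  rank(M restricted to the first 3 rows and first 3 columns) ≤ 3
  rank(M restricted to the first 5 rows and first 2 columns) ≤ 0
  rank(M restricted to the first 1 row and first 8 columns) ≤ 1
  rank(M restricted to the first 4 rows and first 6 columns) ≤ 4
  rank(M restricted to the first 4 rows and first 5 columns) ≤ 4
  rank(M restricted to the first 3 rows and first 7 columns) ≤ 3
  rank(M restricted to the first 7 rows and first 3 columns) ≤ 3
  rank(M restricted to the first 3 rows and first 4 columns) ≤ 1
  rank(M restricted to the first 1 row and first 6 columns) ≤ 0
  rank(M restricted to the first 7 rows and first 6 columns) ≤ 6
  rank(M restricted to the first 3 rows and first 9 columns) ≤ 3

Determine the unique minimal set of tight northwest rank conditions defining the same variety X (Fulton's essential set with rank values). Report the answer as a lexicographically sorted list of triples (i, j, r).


The tightest implied rank at each (i,j), from the 12 conditions:

  R[1]: 0 | 0 | 0 | 0 | 0 | 0 | 1 | 1 | 1
  R[2]: 0 | 0 | 1 | 1 | 1 | 1 | 2 | 2 | 2
  R[3]: 0 | 0 | 1 | 1 | 2 | 2 | 3 | 3 | 3
  R[4]: 0 | 0 | 1 | 2 | 3 | 3 | 4 | 4 | 4
  R[5]: 0 | 0 | 1 | 2 | 3 | 4 | 5 | 5 | 5
  R[6]: 1 | 1 | 2 | 3 | 4 | 5 | 6 | 6 | 6
  R[7]: 1 | 2 | 3 | 4 | 5 | 6 | 7 | 7 | 7
  R[8]: 1 | 2 | 3 | 4 | 5 | 6 | 7 | 8 | 8
  R[9]: 1 | 2 | 3 | 4 | 5 | 6 | 7 | 8 | 9

hence w(1..9) = (7, 3, 5, 4, 6, 1, 2, 8, 9).

3 SE-corners of the 15-cell Rothe diagram give Ess(w):

[(1, 6, 0), (3, 4, 1), (5, 2, 0)]


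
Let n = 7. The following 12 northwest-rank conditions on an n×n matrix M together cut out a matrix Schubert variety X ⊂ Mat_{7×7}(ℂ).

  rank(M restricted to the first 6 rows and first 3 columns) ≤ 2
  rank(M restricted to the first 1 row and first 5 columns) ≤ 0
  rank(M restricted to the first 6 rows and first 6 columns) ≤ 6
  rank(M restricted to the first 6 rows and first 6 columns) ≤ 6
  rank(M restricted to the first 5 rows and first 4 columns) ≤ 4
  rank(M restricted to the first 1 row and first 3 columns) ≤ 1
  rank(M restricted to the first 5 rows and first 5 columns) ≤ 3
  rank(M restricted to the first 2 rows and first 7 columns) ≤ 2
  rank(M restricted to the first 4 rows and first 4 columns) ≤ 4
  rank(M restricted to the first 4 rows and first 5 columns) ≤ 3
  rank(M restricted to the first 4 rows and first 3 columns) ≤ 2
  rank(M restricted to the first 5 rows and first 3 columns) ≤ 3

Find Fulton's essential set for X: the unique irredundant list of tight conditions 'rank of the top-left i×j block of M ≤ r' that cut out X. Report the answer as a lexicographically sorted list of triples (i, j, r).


The tightest implied rank at each (i,j), from the 12 conditions:

  0  0  0  0  0  1  1
  1  1  1  1  1  2  2
  1  2  2  2  2  3  3
  1  2  2  3  3  4  4
  1  2  2  3  3  4  5
  1  2  2  3  4  5  6
  1  2  3  4  5  6  7

the unique w with this rank table is (6, 1, 2, 4, 7, 5, 3).

ℓ(w)=9; the 3 essential cells (i,j,r):

[(1, 5, 0), (5, 5, 3), (6, 3, 2)]


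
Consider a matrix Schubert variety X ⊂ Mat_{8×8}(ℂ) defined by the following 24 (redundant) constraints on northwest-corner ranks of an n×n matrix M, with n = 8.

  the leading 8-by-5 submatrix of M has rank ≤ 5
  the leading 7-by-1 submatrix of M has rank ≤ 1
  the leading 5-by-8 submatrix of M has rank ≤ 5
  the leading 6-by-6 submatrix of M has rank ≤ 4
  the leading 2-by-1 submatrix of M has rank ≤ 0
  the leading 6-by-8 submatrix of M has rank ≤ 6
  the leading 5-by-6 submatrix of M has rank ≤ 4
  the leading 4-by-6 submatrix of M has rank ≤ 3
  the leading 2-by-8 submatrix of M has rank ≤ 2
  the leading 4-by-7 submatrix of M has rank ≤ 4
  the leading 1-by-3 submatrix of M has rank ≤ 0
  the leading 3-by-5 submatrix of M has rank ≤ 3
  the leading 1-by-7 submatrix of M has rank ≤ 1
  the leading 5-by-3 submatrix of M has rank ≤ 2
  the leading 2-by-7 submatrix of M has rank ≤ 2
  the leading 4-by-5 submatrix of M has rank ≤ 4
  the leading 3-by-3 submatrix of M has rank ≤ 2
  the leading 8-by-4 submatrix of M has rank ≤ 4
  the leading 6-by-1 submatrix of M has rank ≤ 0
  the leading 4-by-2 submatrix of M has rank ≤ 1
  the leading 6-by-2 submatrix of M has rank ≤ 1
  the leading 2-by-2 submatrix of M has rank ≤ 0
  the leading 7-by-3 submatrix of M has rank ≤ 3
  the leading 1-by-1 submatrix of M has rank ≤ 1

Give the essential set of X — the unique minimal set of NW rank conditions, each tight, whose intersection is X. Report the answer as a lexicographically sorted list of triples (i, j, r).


Rank table r_w(8×8) implied by the 24 constraints:

  R[1]: 0, 0, 0, 1, 1, 1, 1, 1
  R[2]: 0, 0, 1, 2, 2, 2, 2, 2
  R[3]: 0, 1, 2, 3, 3, 3, 3, 3
  R[4]: 0, 1, 2, 3, 3, 3, 4, 4
  R[5]: 0, 1, 2, 3, 4, 4, 5, 5
  R[6]: 0, 1, 2, 3, 4, 4, 5, 6
  R[7]: 1, 2, 3, 4, 5, 5, 6, 7
  R[8]: 1, 2, 3, 4, 5, 6, 7, 8

giving w = (4, 3, 2, 7, 5, 8, 1, 6) via Δ²R.

Fulton essential set (5 of the 12 Rothe cells):

[(1, 3, 0), (2, 2, 0), (4, 6, 3), (6, 1, 0), (6, 6, 4)]
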